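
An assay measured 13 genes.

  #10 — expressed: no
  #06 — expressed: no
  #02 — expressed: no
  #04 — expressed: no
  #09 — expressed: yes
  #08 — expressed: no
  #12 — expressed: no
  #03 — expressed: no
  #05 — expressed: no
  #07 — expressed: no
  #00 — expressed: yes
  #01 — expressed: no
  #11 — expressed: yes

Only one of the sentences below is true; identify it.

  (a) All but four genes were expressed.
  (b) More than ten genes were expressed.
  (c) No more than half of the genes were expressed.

|A| = 13, |A ∩ B| = 3, |A ∖ B| = 10.
(a) requires |A ∖ B| = 4: false.
(b) requires |A ∩ B| > 10: false.
(c) requires |A ∩ B| ≤ |A ∖ B|: true.

(c)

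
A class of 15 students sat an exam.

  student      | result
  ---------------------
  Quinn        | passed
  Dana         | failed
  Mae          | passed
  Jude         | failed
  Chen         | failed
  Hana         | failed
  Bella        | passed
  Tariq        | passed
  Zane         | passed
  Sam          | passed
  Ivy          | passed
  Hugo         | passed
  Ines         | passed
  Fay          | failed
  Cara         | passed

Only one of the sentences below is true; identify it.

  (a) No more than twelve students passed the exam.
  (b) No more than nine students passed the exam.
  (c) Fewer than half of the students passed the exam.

(a)

|A| = 15, |A ∩ B| = 10, |A ∖ B| = 5.
(a) requires |A ∩ B| ≤ 12: true.
(b) requires |A ∩ B| ≤ 9: false.
(c) requires |A ∩ B| < |A ∖ B|: false.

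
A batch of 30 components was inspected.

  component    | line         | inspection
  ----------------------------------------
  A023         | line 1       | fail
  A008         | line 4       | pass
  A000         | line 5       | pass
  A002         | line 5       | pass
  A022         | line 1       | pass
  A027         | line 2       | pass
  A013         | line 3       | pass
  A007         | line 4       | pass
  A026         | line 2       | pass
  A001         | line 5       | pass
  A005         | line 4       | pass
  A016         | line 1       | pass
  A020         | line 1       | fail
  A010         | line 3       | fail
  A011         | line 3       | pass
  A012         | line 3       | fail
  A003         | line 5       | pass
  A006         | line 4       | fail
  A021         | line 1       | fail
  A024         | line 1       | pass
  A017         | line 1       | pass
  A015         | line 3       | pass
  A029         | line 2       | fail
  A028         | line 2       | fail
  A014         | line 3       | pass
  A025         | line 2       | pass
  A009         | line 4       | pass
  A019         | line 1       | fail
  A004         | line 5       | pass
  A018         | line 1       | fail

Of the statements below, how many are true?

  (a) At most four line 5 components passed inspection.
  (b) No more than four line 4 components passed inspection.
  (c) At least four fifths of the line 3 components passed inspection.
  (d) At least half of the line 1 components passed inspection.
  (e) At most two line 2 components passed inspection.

(a) line 5: |A| = 5, |A ∩ B| = 5; needs |A ∩ B| ≤ 4 — false.
(b) line 4: |A| = 5, |A ∩ B| = 4; needs |A ∩ B| ≤ 4 — true.
(c) line 3: |A| = 6, |A ∩ B| = 4; needs |A ∩ B| / |A| ≥ 4/5 — false.
(d) line 1: |A| = 9, |A ∩ B| = 4; needs |A ∩ B| ≥ |A ∖ B| — false.
(e) line 2: |A| = 5, |A ∩ B| = 3; needs |A ∩ B| ≤ 2 — false.

1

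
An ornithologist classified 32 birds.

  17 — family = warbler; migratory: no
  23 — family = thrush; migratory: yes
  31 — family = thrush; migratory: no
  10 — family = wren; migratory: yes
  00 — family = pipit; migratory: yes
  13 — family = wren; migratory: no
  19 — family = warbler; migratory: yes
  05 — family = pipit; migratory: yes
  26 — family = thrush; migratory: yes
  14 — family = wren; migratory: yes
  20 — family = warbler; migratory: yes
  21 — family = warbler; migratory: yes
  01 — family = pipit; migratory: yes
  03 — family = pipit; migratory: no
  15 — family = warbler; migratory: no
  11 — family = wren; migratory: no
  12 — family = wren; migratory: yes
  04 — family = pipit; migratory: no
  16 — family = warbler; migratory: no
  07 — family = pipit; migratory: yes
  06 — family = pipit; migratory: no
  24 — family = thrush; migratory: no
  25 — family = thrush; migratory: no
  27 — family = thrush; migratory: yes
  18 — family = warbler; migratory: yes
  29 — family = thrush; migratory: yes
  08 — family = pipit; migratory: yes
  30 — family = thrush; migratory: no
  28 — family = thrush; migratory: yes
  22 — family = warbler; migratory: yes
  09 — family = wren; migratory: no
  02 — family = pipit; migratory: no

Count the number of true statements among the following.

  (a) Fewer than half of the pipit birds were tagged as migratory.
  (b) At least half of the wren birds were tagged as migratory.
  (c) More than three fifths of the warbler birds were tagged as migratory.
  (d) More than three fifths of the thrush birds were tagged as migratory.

2

(a) pipit: |A| = 9, |A ∩ B| = 5; needs |A ∩ B| < |A ∖ B| — false.
(b) wren: |A| = 6, |A ∩ B| = 3; needs |A ∩ B| ≥ |A ∖ B| — true.
(c) warbler: |A| = 8, |A ∩ B| = 5; needs |A ∩ B| / |A| > 3/5 — true.
(d) thrush: |A| = 9, |A ∩ B| = 5; needs |A ∩ B| / |A| > 3/5 — false.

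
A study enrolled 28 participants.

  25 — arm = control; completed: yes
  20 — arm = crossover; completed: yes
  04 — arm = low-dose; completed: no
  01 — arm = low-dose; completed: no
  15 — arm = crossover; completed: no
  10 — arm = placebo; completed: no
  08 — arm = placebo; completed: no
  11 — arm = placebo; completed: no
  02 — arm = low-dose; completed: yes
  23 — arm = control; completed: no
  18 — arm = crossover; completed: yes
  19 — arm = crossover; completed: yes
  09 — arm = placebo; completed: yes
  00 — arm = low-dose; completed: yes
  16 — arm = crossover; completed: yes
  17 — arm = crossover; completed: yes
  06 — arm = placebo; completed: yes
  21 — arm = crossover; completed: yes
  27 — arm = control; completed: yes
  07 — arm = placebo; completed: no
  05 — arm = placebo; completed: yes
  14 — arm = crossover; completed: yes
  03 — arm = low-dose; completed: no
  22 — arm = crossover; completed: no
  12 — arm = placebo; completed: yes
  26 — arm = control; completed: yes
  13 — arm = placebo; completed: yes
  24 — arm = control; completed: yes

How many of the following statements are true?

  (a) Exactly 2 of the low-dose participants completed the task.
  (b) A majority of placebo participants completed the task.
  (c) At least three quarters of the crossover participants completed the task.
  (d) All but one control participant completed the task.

4

(a) low-dose: |A| = 5, |A ∩ B| = 2; needs |A ∩ B| = 2 — true.
(b) placebo: |A| = 9, |A ∩ B| = 5; needs |A ∩ B| > |A ∖ B| — true.
(c) crossover: |A| = 9, |A ∩ B| = 7; needs |A ∩ B| / |A| ≥ 3/4 — true.
(d) control: |A| = 5, |A ∩ B| = 4; needs |A ∖ B| = 1 — true.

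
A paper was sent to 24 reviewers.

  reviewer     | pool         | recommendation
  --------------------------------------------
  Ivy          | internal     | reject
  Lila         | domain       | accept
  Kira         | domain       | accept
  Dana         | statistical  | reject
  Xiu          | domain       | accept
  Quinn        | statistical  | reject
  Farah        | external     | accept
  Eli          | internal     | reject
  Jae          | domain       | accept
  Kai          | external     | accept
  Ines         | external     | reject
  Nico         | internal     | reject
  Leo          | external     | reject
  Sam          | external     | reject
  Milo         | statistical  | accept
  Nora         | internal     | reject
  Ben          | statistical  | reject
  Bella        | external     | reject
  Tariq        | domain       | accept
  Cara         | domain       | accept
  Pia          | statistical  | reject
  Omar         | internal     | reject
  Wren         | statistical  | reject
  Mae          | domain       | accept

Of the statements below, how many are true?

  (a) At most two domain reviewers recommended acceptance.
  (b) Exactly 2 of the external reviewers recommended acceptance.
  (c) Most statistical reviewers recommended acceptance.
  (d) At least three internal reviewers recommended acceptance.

1

(a) domain: |A| = 7, |A ∩ B| = 7; needs |A ∩ B| ≤ 2 — false.
(b) external: |A| = 6, |A ∩ B| = 2; needs |A ∩ B| = 2 — true.
(c) statistical: |A| = 6, |A ∩ B| = 1; needs |A ∩ B| > |A ∖ B| — false.
(d) internal: |A| = 5, |A ∩ B| = 0; needs |A ∩ B| ≥ 3 — false.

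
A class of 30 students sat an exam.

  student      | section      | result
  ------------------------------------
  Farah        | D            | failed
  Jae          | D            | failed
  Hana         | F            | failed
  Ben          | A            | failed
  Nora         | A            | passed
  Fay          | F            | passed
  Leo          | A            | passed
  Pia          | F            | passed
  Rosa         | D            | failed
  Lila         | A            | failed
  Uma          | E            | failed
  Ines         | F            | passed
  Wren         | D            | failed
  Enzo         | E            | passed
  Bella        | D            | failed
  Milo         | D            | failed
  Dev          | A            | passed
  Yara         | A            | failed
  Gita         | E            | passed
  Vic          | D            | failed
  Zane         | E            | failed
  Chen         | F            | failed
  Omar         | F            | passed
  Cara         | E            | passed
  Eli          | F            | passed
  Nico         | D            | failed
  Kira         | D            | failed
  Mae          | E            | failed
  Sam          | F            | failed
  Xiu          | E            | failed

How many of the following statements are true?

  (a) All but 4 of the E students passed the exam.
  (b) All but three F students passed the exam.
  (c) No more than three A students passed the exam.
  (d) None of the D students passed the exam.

4

(a) E: |A| = 7, |A ∩ B| = 3; needs |A ∖ B| = 4 — true.
(b) F: |A| = 8, |A ∩ B| = 5; needs |A ∖ B| = 3 — true.
(c) A: |A| = 6, |A ∩ B| = 3; needs |A ∩ B| ≤ 3 — true.
(d) D: |A| = 9, |A ∩ B| = 0; needs A ∩ B = ∅ (|A ∩ B| = 0) — true.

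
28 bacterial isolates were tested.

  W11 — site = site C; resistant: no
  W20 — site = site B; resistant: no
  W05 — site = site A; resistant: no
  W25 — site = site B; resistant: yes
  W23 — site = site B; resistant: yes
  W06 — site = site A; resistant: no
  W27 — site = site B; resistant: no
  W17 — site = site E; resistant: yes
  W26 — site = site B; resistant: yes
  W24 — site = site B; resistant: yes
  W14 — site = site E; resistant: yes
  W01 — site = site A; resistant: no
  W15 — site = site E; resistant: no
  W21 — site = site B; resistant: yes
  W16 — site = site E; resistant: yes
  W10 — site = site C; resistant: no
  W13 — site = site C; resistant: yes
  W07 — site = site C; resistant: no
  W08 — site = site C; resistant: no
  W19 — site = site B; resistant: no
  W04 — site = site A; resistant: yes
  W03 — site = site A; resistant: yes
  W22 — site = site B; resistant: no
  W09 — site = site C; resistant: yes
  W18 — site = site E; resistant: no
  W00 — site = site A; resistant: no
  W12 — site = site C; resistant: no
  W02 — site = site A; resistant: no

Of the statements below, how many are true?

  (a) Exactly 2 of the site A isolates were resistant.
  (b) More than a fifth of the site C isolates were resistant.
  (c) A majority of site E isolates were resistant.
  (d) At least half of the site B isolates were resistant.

(a) site A: |A| = 7, |A ∩ B| = 2; needs |A ∩ B| = 2 — true.
(b) site C: |A| = 7, |A ∩ B| = 2; needs |A ∩ B| / |A| > 1/5 — true.
(c) site E: |A| = 5, |A ∩ B| = 3; needs |A ∩ B| > |A ∖ B| — true.
(d) site B: |A| = 9, |A ∩ B| = 5; needs |A ∩ B| ≥ |A ∖ B| — true.

4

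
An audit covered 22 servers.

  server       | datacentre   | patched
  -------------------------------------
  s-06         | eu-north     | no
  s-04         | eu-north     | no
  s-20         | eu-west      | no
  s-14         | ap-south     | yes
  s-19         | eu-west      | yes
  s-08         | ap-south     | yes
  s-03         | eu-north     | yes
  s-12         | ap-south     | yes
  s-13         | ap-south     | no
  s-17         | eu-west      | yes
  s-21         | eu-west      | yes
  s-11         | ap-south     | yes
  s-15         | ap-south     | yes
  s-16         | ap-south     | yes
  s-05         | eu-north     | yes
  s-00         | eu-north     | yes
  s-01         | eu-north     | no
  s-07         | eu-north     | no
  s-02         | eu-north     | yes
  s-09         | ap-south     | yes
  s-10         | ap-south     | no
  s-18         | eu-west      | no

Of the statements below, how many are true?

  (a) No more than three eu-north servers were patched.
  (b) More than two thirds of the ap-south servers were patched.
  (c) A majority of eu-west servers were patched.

(a) eu-north: |A| = 8, |A ∩ B| = 4; needs |A ∩ B| ≤ 3 — false.
(b) ap-south: |A| = 9, |A ∩ B| = 7; needs |A ∩ B| / |A| > 2/3 — true.
(c) eu-west: |A| = 5, |A ∩ B| = 3; needs |A ∩ B| > |A ∖ B| — true.

2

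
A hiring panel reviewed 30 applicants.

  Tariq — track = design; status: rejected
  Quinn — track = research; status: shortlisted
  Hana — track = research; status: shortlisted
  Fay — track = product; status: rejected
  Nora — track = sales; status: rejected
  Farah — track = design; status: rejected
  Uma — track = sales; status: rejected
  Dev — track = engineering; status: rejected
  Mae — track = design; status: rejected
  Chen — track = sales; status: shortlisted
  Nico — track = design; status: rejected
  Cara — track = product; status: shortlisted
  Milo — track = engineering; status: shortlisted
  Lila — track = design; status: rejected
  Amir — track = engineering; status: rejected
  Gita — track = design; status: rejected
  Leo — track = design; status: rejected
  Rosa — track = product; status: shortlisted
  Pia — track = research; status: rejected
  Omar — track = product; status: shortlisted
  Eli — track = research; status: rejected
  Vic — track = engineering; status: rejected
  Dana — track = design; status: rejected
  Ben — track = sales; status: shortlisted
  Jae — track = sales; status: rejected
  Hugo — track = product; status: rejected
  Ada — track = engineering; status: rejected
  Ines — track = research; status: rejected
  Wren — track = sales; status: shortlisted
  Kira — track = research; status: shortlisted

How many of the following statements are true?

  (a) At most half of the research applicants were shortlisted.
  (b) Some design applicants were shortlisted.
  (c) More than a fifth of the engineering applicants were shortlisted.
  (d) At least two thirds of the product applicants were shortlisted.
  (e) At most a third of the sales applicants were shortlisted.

1

(a) research: |A| = 6, |A ∩ B| = 3; needs |A ∩ B| ≤ |A ∖ B| — true.
(b) design: |A| = 8, |A ∩ B| = 0; needs A ∩ B ≠ ∅ (|A ∩ B| ≥ 1) — false.
(c) engineering: |A| = 5, |A ∩ B| = 1; needs |A ∩ B| / |A| > 1/5 — false.
(d) product: |A| = 5, |A ∩ B| = 3; needs |A ∩ B| / |A| ≥ 2/3 — false.
(e) sales: |A| = 6, |A ∩ B| = 3; needs |A ∩ B| / |A| ≤ 1/3 — false.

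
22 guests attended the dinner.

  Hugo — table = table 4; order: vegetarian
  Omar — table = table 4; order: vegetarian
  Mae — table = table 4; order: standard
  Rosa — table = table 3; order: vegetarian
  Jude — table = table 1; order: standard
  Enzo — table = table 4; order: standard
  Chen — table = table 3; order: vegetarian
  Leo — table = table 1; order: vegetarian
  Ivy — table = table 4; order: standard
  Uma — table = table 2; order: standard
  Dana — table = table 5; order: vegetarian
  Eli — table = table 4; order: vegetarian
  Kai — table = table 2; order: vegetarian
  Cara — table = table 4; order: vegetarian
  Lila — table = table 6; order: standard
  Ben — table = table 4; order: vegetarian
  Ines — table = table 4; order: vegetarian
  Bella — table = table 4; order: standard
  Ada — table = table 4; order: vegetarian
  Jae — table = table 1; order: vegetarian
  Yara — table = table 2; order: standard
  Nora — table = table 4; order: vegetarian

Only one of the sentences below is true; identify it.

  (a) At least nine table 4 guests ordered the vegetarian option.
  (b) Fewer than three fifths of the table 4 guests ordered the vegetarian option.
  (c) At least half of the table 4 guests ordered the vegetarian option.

|A| = 12, |A ∩ B| = 8, |A ∖ B| = 4.
(a) requires |A ∩ B| ≥ 9: false.
(b) requires |A ∩ B| / |A| < 3/5: false.
(c) requires |A ∩ B| ≥ |A ∖ B|: true.

(c)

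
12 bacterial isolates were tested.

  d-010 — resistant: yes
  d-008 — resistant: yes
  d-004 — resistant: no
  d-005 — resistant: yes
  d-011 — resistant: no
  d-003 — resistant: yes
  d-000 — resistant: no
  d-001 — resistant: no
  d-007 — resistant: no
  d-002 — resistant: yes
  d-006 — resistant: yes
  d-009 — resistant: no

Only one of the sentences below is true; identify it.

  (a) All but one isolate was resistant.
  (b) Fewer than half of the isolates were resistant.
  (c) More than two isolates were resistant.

|A| = 12, |A ∩ B| = 6, |A ∖ B| = 6.
(a) requires |A ∖ B| = 1: false.
(b) requires |A ∩ B| < |A ∖ B|: false.
(c) requires |A ∩ B| > 2: true.

(c)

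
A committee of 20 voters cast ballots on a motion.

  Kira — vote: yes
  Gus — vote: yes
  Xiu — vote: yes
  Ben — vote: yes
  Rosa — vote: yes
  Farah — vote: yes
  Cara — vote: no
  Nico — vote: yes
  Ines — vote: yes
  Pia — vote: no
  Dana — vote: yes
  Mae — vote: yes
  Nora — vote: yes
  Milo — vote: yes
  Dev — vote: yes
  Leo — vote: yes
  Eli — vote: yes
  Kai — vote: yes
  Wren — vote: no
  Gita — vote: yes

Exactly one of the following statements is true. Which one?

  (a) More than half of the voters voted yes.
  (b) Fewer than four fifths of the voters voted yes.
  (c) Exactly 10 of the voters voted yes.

(a)

|A| = 20, |A ∩ B| = 17, |A ∖ B| = 3.
(a) requires |A ∩ B| > |A ∖ B|: true.
(b) requires |A ∩ B| / |A| < 4/5: false.
(c) requires |A ∩ B| = 10: false.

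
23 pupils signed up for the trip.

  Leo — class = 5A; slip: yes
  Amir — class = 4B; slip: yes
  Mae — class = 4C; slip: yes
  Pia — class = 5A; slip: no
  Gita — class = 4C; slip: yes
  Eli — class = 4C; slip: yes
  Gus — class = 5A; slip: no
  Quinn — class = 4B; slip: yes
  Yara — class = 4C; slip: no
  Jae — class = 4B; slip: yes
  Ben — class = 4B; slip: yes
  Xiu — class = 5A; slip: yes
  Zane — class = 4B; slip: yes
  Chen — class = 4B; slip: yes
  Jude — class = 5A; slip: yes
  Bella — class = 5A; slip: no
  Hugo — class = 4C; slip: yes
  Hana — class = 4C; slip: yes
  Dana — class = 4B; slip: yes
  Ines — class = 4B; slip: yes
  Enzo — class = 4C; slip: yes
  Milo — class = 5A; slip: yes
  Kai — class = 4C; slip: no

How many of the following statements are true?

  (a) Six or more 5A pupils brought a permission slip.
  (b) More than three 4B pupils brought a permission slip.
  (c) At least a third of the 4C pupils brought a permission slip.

2

(a) 5A: |A| = 7, |A ∩ B| = 4; needs |A ∩ B| ≥ 6 — false.
(b) 4B: |A| = 8, |A ∩ B| = 8; needs |A ∩ B| > 3 — true.
(c) 4C: |A| = 8, |A ∩ B| = 6; needs |A ∩ B| / |A| ≥ 1/3 — true.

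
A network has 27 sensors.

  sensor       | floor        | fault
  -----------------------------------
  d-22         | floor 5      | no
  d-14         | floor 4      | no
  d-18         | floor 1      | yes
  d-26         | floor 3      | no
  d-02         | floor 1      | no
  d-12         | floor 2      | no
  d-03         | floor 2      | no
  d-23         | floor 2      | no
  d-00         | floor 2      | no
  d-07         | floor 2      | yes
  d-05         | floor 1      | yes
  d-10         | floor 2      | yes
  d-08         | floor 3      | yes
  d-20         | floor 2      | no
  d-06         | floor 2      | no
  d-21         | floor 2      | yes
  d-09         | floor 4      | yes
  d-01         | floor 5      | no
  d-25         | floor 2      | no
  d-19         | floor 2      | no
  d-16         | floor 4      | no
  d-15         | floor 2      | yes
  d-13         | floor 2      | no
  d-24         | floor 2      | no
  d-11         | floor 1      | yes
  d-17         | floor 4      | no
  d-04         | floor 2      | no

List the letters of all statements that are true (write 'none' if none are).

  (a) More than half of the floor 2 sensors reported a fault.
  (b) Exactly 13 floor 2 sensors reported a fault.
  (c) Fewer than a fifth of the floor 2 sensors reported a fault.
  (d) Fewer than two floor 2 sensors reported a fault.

none

|A| = 15, |A ∩ B| = 4, |A ∖ B| = 11.
(a) |A ∩ B| > |A ∖ B|: fails.
(b) |A ∩ B| = 13: fails.
(c) |A ∩ B| / |A| < 1/5: fails.
(d) |A ∩ B| < 2: fails.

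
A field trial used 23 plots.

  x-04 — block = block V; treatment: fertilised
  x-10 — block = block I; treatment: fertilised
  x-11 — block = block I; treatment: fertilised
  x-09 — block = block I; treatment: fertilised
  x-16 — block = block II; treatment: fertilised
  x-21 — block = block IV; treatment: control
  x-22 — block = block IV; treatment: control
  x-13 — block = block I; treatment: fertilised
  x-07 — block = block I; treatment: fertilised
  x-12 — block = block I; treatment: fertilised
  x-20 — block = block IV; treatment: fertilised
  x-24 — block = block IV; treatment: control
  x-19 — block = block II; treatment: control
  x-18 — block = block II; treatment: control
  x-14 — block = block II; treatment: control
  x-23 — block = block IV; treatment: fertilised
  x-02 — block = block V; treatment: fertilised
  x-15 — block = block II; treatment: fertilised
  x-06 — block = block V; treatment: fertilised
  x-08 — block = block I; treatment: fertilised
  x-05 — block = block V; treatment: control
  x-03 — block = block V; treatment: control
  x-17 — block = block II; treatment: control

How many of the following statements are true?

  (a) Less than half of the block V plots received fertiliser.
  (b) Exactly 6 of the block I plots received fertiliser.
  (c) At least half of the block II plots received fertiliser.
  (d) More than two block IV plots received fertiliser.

(a) block V: |A| = 5, |A ∩ B| = 3; needs |A ∩ B| < |A ∖ B| — false.
(b) block I: |A| = 7, |A ∩ B| = 7; needs |A ∩ B| = 6 — false.
(c) block II: |A| = 6, |A ∩ B| = 2; needs |A ∩ B| ≥ |A ∖ B| — false.
(d) block IV: |A| = 5, |A ∩ B| = 2; needs |A ∩ B| > 2 — false.

0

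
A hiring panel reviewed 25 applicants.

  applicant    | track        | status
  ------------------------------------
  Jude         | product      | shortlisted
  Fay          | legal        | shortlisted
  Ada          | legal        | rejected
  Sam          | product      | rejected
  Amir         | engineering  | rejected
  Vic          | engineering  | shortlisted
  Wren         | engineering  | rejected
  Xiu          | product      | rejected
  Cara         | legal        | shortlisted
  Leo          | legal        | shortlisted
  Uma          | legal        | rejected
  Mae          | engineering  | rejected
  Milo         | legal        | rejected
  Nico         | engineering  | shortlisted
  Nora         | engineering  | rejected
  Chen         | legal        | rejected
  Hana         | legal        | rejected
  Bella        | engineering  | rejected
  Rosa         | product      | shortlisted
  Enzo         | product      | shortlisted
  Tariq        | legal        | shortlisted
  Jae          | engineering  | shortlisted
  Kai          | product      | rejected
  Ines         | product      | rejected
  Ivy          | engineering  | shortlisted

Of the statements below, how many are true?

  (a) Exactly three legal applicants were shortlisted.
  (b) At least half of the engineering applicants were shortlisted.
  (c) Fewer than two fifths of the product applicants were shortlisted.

(a) legal: |A| = 9, |A ∩ B| = 4; needs |A ∩ B| = 3 — false.
(b) engineering: |A| = 9, |A ∩ B| = 4; needs |A ∩ B| ≥ |A ∖ B| — false.
(c) product: |A| = 7, |A ∩ B| = 3; needs |A ∩ B| / |A| < 2/5 — false.

0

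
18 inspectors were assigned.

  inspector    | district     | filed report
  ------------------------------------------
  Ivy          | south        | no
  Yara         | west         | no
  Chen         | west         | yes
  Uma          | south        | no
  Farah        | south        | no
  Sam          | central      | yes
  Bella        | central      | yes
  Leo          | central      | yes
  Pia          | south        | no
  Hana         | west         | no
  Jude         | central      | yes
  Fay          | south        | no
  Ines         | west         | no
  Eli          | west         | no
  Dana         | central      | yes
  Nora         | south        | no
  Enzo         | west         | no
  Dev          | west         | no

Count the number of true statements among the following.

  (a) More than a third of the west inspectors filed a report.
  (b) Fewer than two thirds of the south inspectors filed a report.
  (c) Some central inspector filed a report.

2

(a) west: |A| = 7, |A ∩ B| = 1; needs |A ∩ B| / |A| > 1/3 — false.
(b) south: |A| = 6, |A ∩ B| = 0; needs |A ∩ B| / |A| < 2/3 — true.
(c) central: |A| = 5, |A ∩ B| = 5; needs A ∩ B ≠ ∅ (|A ∩ B| ≥ 1) — true.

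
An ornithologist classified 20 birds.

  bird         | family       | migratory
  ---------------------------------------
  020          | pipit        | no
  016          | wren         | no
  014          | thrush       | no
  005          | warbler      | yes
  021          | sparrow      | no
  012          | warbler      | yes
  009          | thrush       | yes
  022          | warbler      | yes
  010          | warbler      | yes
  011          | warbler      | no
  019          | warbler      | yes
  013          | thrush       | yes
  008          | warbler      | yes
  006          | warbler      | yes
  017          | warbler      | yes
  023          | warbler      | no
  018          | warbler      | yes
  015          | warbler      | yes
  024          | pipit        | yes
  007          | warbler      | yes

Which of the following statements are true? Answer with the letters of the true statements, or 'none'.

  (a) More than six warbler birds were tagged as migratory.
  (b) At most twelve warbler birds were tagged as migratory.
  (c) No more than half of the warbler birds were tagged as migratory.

(a), (b)

|A| = 13, |A ∩ B| = 11, |A ∖ B| = 2.
(a) |A ∩ B| > 6: holds.
(b) |A ∩ B| ≤ 12: holds.
(c) |A ∩ B| ≤ |A ∖ B|: fails.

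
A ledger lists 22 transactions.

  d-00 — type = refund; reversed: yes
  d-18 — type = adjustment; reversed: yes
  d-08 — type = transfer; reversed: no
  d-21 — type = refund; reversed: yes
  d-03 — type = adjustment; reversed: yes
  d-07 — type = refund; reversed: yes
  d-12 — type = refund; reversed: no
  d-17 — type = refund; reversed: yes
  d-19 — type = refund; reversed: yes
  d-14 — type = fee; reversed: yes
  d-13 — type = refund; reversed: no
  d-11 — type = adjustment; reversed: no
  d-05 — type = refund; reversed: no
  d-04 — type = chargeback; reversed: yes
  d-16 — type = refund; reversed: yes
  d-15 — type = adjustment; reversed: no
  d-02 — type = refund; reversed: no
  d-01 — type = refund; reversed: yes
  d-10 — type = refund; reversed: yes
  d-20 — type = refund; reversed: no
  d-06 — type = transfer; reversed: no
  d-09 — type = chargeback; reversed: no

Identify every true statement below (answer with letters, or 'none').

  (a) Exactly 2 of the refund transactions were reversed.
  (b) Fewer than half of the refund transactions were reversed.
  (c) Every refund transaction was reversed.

|A| = 13, |A ∩ B| = 8, |A ∖ B| = 5.
(a) |A ∩ B| = 2: fails.
(b) |A ∩ B| < |A ∖ B|: fails.
(c) A ⊆ B, i.e. every element of A is in B (|A ∖ B| = 0): fails.

none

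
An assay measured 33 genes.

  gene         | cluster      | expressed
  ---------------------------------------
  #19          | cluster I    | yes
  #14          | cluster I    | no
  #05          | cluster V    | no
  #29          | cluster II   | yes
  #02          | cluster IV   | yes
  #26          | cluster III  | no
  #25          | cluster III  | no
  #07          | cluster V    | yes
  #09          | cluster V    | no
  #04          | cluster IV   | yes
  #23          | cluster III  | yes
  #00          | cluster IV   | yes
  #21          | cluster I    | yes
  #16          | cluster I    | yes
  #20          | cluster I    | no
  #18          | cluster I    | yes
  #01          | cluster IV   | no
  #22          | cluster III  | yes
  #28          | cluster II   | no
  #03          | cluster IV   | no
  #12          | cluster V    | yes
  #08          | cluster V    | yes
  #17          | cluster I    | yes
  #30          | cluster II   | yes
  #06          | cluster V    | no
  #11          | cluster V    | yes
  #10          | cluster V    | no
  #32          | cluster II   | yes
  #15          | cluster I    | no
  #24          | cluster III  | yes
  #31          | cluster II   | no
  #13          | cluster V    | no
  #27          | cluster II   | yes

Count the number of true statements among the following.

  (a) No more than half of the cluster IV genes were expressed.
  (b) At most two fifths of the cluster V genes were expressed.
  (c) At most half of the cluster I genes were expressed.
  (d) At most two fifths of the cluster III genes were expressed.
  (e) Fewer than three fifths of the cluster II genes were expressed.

0

(a) cluster IV: |A| = 5, |A ∩ B| = 3; needs |A ∩ B| ≤ |A ∖ B| — false.
(b) cluster V: |A| = 9, |A ∩ B| = 4; needs |A ∩ B| / |A| ≤ 2/5 — false.
(c) cluster I: |A| = 8, |A ∩ B| = 5; needs |A ∩ B| ≤ |A ∖ B| — false.
(d) cluster III: |A| = 5, |A ∩ B| = 3; needs |A ∩ B| / |A| ≤ 2/5 — false.
(e) cluster II: |A| = 6, |A ∩ B| = 4; needs |A ∩ B| / |A| < 3/5 — false.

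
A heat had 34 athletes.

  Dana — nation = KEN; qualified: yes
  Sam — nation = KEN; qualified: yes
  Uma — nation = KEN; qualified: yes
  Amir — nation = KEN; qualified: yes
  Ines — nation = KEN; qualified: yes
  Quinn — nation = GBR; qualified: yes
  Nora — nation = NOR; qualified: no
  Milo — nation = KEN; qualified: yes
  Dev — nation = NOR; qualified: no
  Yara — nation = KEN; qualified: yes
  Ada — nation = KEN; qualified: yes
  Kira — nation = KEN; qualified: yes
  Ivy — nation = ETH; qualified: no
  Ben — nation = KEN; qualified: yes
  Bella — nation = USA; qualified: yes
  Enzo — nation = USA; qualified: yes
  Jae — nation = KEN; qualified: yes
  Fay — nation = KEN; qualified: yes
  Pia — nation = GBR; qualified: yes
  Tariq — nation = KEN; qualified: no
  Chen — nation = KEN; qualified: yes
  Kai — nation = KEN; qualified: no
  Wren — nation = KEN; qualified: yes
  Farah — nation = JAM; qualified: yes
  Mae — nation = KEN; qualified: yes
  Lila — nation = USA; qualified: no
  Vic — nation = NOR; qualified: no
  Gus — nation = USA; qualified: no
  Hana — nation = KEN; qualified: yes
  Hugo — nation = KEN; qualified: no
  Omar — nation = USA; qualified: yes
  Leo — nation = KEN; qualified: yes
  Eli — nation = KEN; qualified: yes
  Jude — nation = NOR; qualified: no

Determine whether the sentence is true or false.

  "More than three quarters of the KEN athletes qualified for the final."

True

The determiner here denotes the relation: |A ∩ B| / |A| > 3/4.
|A| = 21, |A ∩ B| = 18, |A ∖ B| = 3.
|A ∩ B|/|A| = 18/21, so the statement is true.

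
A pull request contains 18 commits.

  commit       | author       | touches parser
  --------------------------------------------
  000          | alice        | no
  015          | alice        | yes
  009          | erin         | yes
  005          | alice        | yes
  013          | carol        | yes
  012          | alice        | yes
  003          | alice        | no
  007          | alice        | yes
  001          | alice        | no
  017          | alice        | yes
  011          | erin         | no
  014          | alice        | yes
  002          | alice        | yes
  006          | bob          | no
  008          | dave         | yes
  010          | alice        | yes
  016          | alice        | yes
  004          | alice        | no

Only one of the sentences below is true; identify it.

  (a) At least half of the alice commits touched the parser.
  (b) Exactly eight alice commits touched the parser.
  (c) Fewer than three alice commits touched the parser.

|A| = 13, |A ∩ B| = 9, |A ∖ B| = 4.
(a) requires |A ∩ B| ≥ |A ∖ B|: true.
(b) requires |A ∩ B| = 8: false.
(c) requires |A ∩ B| < 3: false.

(a)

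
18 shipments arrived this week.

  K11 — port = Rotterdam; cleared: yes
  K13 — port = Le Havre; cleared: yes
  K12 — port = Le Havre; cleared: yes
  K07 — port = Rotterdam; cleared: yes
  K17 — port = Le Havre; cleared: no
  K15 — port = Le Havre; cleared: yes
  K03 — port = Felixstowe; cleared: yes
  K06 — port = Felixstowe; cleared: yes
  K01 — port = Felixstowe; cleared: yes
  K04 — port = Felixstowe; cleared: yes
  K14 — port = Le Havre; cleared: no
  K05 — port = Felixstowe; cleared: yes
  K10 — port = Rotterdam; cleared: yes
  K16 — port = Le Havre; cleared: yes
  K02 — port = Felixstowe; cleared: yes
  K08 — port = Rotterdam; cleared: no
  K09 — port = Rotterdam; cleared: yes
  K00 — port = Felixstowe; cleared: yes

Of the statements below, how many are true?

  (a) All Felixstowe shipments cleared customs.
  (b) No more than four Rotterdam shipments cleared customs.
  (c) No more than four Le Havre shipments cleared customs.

(a) Felixstowe: |A| = 7, |A ∩ B| = 7; needs A ⊆ B, i.e. every element of A is in B (|A ∖ B| = 0) — true.
(b) Rotterdam: |A| = 5, |A ∩ B| = 4; needs |A ∩ B| ≤ 4 — true.
(c) Le Havre: |A| = 6, |A ∩ B| = 4; needs |A ∩ B| ≤ 4 — true.

3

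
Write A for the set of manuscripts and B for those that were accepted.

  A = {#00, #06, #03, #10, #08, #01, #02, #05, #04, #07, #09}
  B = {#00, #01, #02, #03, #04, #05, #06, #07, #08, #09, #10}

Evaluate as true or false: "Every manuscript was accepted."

The determiner here denotes the relation: A ⊆ B, i.e. every element of A is in B (|A ∖ B| = 0).
A (the restrictor) = {#00, #06, #03, #10, #08, #01, #02, #05, #04, #07, #09}, |A| = 11.
A ∖ B = {}, so |A ∖ B| = 0.
So the statement is true.

True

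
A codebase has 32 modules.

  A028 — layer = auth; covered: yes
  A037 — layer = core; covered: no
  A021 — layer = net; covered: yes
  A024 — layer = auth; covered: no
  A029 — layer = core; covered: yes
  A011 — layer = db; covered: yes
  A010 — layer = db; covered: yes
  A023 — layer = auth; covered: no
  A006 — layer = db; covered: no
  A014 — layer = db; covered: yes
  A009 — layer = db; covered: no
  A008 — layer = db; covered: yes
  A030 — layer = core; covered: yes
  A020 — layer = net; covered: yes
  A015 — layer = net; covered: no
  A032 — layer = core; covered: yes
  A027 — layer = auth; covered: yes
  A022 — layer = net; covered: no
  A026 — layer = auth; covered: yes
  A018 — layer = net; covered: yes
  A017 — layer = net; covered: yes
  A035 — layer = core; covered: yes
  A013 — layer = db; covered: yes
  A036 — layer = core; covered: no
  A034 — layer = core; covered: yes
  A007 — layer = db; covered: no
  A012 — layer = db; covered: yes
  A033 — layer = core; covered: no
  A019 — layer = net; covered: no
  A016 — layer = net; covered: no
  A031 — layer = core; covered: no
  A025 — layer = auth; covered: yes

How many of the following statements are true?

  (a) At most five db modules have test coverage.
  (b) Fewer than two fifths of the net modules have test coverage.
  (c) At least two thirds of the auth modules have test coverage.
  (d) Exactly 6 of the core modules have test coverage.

1

(a) db: |A| = 9, |A ∩ B| = 6; needs |A ∩ B| ≤ 5 — false.
(b) net: |A| = 8, |A ∩ B| = 4; needs |A ∩ B| / |A| < 2/5 — false.
(c) auth: |A| = 6, |A ∩ B| = 4; needs |A ∩ B| / |A| ≥ 2/3 — true.
(d) core: |A| = 9, |A ∩ B| = 5; needs |A ∩ B| = 6 — false.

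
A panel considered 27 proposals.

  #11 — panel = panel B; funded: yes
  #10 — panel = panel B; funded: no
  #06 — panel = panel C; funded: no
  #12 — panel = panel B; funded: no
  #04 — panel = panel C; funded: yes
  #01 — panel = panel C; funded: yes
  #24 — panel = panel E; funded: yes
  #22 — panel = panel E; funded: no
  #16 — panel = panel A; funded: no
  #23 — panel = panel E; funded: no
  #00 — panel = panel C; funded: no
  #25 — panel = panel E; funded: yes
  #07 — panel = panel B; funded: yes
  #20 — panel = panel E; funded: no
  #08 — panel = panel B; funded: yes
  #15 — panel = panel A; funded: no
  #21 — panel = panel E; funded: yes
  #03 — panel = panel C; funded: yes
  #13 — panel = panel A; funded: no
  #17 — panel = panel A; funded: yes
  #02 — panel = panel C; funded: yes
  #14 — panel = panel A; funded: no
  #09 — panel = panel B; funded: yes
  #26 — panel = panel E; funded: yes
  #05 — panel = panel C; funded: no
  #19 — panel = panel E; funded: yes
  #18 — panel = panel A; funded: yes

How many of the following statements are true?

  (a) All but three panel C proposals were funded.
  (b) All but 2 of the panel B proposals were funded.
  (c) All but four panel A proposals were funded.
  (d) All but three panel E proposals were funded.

(a) panel C: |A| = 7, |A ∩ B| = 4; needs |A ∖ B| = 3 — true.
(b) panel B: |A| = 6, |A ∩ B| = 4; needs |A ∖ B| = 2 — true.
(c) panel A: |A| = 6, |A ∩ B| = 2; needs |A ∖ B| = 4 — true.
(d) panel E: |A| = 8, |A ∩ B| = 5; needs |A ∖ B| = 3 — true.

4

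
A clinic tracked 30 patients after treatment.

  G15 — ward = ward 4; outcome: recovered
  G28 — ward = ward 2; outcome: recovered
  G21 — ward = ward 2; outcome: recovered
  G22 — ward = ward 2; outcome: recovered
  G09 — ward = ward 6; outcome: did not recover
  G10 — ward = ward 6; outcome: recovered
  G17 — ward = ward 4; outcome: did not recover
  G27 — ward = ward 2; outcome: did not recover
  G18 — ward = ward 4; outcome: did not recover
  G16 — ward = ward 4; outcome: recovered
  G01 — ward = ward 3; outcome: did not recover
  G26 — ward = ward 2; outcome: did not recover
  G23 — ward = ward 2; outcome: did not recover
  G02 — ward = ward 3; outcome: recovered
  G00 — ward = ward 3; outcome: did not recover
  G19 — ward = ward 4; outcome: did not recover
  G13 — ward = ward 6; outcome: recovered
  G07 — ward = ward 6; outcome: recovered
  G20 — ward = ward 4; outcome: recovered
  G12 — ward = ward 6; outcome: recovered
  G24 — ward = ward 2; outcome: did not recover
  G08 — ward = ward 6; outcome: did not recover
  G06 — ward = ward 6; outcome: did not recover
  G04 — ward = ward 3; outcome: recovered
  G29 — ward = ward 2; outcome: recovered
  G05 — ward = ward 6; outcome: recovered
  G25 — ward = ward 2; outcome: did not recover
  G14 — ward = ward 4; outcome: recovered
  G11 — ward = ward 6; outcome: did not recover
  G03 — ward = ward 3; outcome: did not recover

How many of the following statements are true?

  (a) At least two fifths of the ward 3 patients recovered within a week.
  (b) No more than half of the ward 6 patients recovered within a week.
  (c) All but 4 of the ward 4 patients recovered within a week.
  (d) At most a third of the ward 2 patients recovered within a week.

(a) ward 3: |A| = 5, |A ∩ B| = 2; needs |A ∩ B| / |A| ≥ 2/5 — true.
(b) ward 6: |A| = 9, |A ∩ B| = 5; needs |A ∩ B| ≤ |A ∖ B| — false.
(c) ward 4: |A| = 7, |A ∩ B| = 4; needs |A ∖ B| = 4 — false.
(d) ward 2: |A| = 9, |A ∩ B| = 4; needs |A ∩ B| / |A| ≤ 1/3 — false.

1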